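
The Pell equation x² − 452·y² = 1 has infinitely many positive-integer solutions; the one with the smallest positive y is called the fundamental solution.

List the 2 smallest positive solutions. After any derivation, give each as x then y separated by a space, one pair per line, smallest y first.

d=452: √d = [21; 3,1,5,3,10,3,5,1,3,42] (ℓ=10, even), read p_9/q_9
step 0: (21, 1)  from 21·(1,0) + (0,1)
step 1: (64, 3)  from 3·(21,1) + (1,0)
step 2: (85, 4)  from 1·(64,3) + (21,1)
step 3: (489, 23)  from 5·(85,4) + (64,3)
step 4: (1552, 73)  from 3·(489,23) + (85,4)
step 5: (16009, 753)  from 10·(1552,73) + (489,23)
step 6: (49579, 2332)  from 3·(16009,753) + (1552,73)
step 7: (263904, 12413)  from 5·(49579,2332) + (16009,753)
step 8: (313483, 14745)  from 1·(263904,12413) + (49579,2332)
step 9: (1204353, 56648)  from 3·(313483,14745) + (263904,12413)
(x₁, y₁) = (1204353, 56648);  1204353² − 452·56648² = 1 ✓
(1204353+56648√452)^2 = 2900932297217 + 136448377488√452

1204353 56648
2900932297217 136448377488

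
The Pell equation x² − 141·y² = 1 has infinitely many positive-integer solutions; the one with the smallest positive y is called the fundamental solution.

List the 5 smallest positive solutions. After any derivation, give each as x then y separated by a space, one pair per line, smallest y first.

95 8
18049 1520
3429215 288792
651532801 54868960
123787802975 10424813608

[11; 1,6,1,22] for √141; ℓ=4 ⇒ convergent index 3
step 0: (11, 1)  from 11·(1,0) + (0,1)
…
step 2: (83, 7)  from 6·(12,1) + (11,1)
step 3: (95, 8)  from 1·(83,7) + (12,1)
→ (95, 8).  Check: 95²=9025, 141·8²=9024, difference 1.
(95+8√141)^2 = 18049 + 1520√141
(95+8√141)^3 = 3429215 + 288792√141
(95+8√141)^4 = 651532801 + 54868960√141
(95+8√141)^5 = 123787802975 + 10424813608√141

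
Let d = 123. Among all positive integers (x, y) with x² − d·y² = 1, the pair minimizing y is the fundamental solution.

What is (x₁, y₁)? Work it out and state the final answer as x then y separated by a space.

√123 → a₀=11, period (11,22); ℓ=2 even so k=1
a_0=11:  p_0=11·1+0=11,  q_0=11·0+1=1
a_1=11:  p_1=11·11+1=122,  q_1=11·1+0=11
→ (122, 11).  Check: 122²=14884, 123·11²=14883, difference 1.

122 11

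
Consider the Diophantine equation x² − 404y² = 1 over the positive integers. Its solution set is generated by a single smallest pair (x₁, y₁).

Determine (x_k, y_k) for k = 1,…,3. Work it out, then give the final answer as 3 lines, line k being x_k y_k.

[20; 10,40] for √404; ℓ=2 ⇒ convergent index 1
i=0: a=20 ⇒ p=20, q=1
i=1: a=10 ⇒ p=201, q=10
fundamental: x₁=201, y₁=10  (since 40401 − 404·100 = 1)
k=2:  x_2 = 201·201+404·10·10 = 80801,  y_2 = 201·10+10·201 = 4020
k=3:  x_3 = 201·80801+404·10·4020 = 32481801,  y_3 = 201·4020+10·80801 = 1616030

201 10
80801 4020
32481801 1616030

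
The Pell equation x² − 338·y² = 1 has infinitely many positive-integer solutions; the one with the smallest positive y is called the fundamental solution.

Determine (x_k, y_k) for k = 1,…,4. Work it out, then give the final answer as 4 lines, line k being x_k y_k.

114243 6214
26102926097 1419812004
5964153172084899 324407165539730
1362725501650887306817 74122495624090936776

d=338: √d = [18; 2,1,1,2,36] (ℓ=5, odd), read p_9/q_9
a_0=18:  p_0=18·1+0=18,  q_0=18·0+1=1
…
a_2=1:  p_2=1·37+18=55,  q_2=1·2+1=3
a_3=1:  p_3=1·55+37=92,  q_3=1·3+2=5
a_4=2:  p_4=2·92+55=239,  q_4=2·5+3=13
…
a_6=2:  p_6=2·8696+239=17631,  q_6=2·473+13=959
a_7=1:  p_7=1·17631+8696=26327,  q_7=1·959+473=1432
a_8=1:  p_8=1·26327+17631=43958,  q_8=1·1432+959=2391
a_9=2:  p_9=2·43958+26327=114243,  q_9=2·2391+1432=6214
fundamental: x₁=114243, y₁=6214  (since 13051463049 − 338·38613796 = 1)
n=2: (114243,6214)∘(114243,6214) = (114243·114243+338·6214·6214, 114243·6214+6214·114243) = (26102926097,1419812004)
n=3: (26102926097,1419812004)∘(114243,6214) = (114243·26102926097+338·6214·1419812004, 114243·1419812004+6214·26102926097) = (5964153172084899,324407165539730)
n=4: (5964153172084899,324407165539730)∘(114243,6214) = (114243·5964153172084899+338·6214·324407165539730, 114243·324407165539730+6214·5964153172084899) = (1362725501650887306817,74122495624090936776)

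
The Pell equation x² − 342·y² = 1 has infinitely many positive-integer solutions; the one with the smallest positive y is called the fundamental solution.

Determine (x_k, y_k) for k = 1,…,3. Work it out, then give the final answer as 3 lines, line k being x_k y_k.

37 2
2737 148
202501 10950

√342 → a₀=18, period (2,36); ℓ=2 even so k=1
i=0: a=18 ⇒ p=18, q=1
i=1: a=2 ⇒ p=37, q=2
(x₁, y₁) = (37, 2);  37² − 342·2² = 1 ✓
k=2:  x_2 = 37·37+342·2·2 = 2737,  y_2 = 37·2+2·37 = 148
k=3:  x_3 = 37·2737+342·2·148 = 202501,  y_3 = 37·148+2·2737 = 10950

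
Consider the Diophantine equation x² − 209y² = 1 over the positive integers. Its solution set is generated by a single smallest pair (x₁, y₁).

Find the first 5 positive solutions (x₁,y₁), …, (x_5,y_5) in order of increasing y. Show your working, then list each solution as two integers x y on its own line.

√209 → a₀=14, period (2,5,3,2,3,5,2,28); ℓ=8 even so k=7
i=0: a=14 ⇒ p=14, q=1
…
i=6: a=5 ⇒ p=21266, q=1471
i=7: a=2 ⇒ p=46551, q=3220
fundamental: x₁=46551, y₁=3220  (since 2166995601 − 209·10368400 = 1)
(46551+3220√209)^2 = 4333991201 + 299788440√209
(46551+3220√209)^3 = 403503248748951 + 27910903337660√209
(46551+3220√209)^4 = 37566959460690844801 + 2598560922243032880√209
(46551+3220√209)^5 = 3497559059305735783913751 + 241931218954759943856100√209

46551 3220
4333991201 299788440
403503248748951 27910903337660
37566959460690844801 2598560922243032880
3497559059305735783913751 241931218954759943856100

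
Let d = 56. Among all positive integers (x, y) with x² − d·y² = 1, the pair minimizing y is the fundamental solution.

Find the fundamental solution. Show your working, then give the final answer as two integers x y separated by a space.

√56 → a₀=7, period (2,14); ℓ=2 even so k=1
step 0: (7, 1)  from 7·(1,0) + (0,1)
step 1: (15, 2)  from 2·(7,1) + (1,0)
fundamental: x₁=15, y₁=2  (since 225 − 56·4 = 1)

15 2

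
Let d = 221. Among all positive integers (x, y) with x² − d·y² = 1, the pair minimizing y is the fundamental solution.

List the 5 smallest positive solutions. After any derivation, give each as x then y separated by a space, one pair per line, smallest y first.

1665 112
5544449 372960
18463013505 1241956688
61481829427201 4135715398080
204734473529565825 13771931033649712

√221 → a₀=14, period (1,6,2,6,1,28); ℓ=6 even so k=5
step 0: (14, 1)  from 14·(1,0) + (0,1)
…
step 2: (104, 7)  from 6·(15,1) + (14,1)
step 3: (223, 15)  from 2·(104,7) + (15,1)
step 4: (1442, 97)  from 6·(223,15) + (104,7)
step 5: (1665, 112)  from 1·(1442,97) + (223,15)
→ (1665, 112).  Check: 1665²=2772225, 221·112²=2772224, difference 1.
n=2: (1665,112)∘(1665,112) = (1665·1665+221·112·112, 1665·112+112·1665) = (5544449,372960)
n=3: (5544449,372960)∘(1665,112) = (1665·5544449+221·112·372960, 1665·372960+112·5544449) = (18463013505,1241956688)
n=4: (18463013505,1241956688)∘(1665,112) = (1665·18463013505+221·112·1241956688, 1665·1241956688+112·18463013505) = (61481829427201,4135715398080)
n=5: (61481829427201,4135715398080)∘(1665,112) = (1665·61481829427201+221·112·4135715398080, 1665·4135715398080+112·61481829427201) = (204734473529565825,13771931033649712)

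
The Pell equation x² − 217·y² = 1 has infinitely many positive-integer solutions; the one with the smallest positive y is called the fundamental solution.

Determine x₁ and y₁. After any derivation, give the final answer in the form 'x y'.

d=217: √d = [14; 1,2,1,2,1,…,2,1,28] (ℓ=16, even), read p_15/q_15
k=0  a_k=14  p_k/q_k = 14/1
k=1  a_k=1  p_k/q_k = 15/1
k=2  a_k=2  p_k/q_k = 44/3
…
k=5  a_k=1  p_k/q_k = 221/15
k=6  a_k=1  p_k/q_k = 383/26
k=7  a_k=9  p_k/q_k = 3668/249
…
k=9  a_k=9  p_k/q_k = 139163/9447
…
k=11  a_k=1  p_k/q_k = 293381/19916
k=12  a_k=2  p_k/q_k = 740980/50301
k=13  a_k=1  p_k/q_k = 1034361/70217
k=14  a_k=2  p_k/q_k = 2809702/190735
k=15  a_k=1  p_k/q_k = 3844063/260952
(x₁, y₁) = (3844063, 260952);  3844063² − 217·260952² = 1 ✓

3844063 260952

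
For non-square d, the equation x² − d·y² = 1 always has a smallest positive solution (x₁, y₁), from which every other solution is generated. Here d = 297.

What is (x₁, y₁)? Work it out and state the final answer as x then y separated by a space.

48599 2820

√297 → a₀=17, period (4,3,1,1,2,1,1,3,4,34); ℓ=10 even so k=9
i=0: a=17 ⇒ p=17, q=1
…
i=4: a=1 ⇒ p=517, q=30
i=5: a=2 ⇒ p=1327, q=77
…
i=8: a=3 ⇒ p=11357, q=659
i=9: a=4 ⇒ p=48599, q=2820
fundamental: x₁=48599, y₁=2820  (since 2361862801 − 297·7952400 = 1)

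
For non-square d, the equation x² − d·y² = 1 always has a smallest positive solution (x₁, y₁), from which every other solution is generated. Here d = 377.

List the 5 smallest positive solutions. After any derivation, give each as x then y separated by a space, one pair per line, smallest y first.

233 12
108577 5592
50596649 2605860
23577929857 1214325168
10987264716713 565872922428

√377 → a₀=19, period (2,2,2,38); ℓ=4 even so k=3
i=0: a=19 ⇒ p=19, q=1
…
i=2: a=2 ⇒ p=97, q=5
i=3: a=2 ⇒ p=233, q=12
→ (233, 12).  Check: 233²=54289, 377·12²=54288, difference 1.
(x_2, y_2) = (233·233 + 377·12·12, 233·12 + 12·233) = (108577, 5592)
(x_3, y_3) = (233·108577 + 377·12·5592, 233·5592 + 12·108577) = (50596649, 2605860)
(x_4, y_4) = (233·50596649 + 377·12·2605860, 233·2605860 + 12·50596649) = (23577929857, 1214325168)
(x_5, y_5) = (233·23577929857 + 377·12·1214325168, 233·1214325168 + 12·23577929857) = (10987264716713, 565872922428)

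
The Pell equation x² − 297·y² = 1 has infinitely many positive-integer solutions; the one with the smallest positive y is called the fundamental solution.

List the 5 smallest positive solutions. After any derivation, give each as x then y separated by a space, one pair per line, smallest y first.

√297 = [17; 4,3,1,1,2,1,1,3,4,34, …], period ℓ=10 (even) → k=9
step 0: (17, 1)  from 17·(1,0) + (0,1)
…
step 4: (517, 30)  from 1·(293,17) + (224,13)
step 5: (1327, 77)  from 2·(517,30) + (293,17)
step 6: (1844, 107)  from 1·(1327,77) + (517,30)
step 7: (3171, 184)  from 1·(1844,107) + (1327,77)
step 8: (11357, 659)  from 3·(3171,184) + (1844,107)
step 9: (48599, 2820)  from 4·(11357,659) + (3171,184)
(x₁, y₁) = (48599, 2820);  48599² − 297·2820² = 1 ✓
n=2: (48599,2820)∘(48599,2820) = (48599·48599+297·2820·2820, 48599·2820+2820·48599) = (4723725601,274098360)
n=3: (4723725601,274098360)∘(48599,2820) = (48599·4723725601+297·2820·274098360, 48599·274098360+2820·4723725601) = (459136680917399,26641812392460)
n=4: (459136680917399,26641812392460)∘(48599,2820) = (48599·459136680917399+297·2820·26641812392460, 48599·26641812392460+2820·459136680917399) = (44627167107085622401,2589530880648228720)
n=5: (44627167107085622401,2589530880648228720)∘(48599,2820) = (48599·44627167107085622401+297·2820·2589530880648228720, 48599·2589530880648228720+2820·44627167107085622401) = (4337671388015371645214999,251697222510604722734100)

48599 2820
4723725601 274098360
459136680917399 26641812392460
44627167107085622401 2589530880648228720
4337671388015371645214999 251697222510604722734100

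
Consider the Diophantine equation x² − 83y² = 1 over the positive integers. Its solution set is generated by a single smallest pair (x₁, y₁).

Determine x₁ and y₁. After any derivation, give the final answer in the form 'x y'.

[9; 9,18] for √83; ℓ=2 ⇒ convergent index 1
step 0: (9, 1)  from 9·(1,0) + (0,1)
step 1: (82, 9)  from 9·(9,1) + (1,0)
fundamental: x₁=82, y₁=9  (since 6724 − 83·81 = 1)

82 9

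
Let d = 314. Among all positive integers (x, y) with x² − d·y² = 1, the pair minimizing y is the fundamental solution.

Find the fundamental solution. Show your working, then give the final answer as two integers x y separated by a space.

d=314: √d = [17; 1,2,1,1,2,1,34] (ℓ=7, odd), read p_13/q_13
i=0: a=17 ⇒ p=17, q=1
…
i=2: a=2 ⇒ p=53, q=3
i=3: a=1 ⇒ p=71, q=4
…
i=5: a=2 ⇒ p=319, q=18
…
i=7: a=34 ⇒ p=15381, q=868
…
i=10: a=1 ⇒ p=62853, q=3547
i=11: a=1 ⇒ p=109882, q=6201
i=12: a=2 ⇒ p=282617, q=15949
i=13: a=1 ⇒ p=392499, q=22150
(x₁, y₁) = (392499, 22150);  392499² − 314·22150² = 1 ✓

392499 22150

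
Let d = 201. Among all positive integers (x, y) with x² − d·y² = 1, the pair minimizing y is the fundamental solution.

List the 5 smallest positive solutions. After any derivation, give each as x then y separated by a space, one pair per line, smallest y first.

515095 36332
530645718049 37428863080
546665912276384215 38558840456348868
563169756167477608732801 39722931849688611461840
580171851105627091828167877975 40922167162192151801416600732

√201 = [14; 5,1,1,1,2,…,1,5,28, …], period ℓ=14 (even) → k=13
step 0: (14, 1)  from 14·(1,0) + (0,1)
step 1: (71, 5)  from 5·(14,1) + (1,0)
step 2: (85, 6)  from 1·(71,5) + (14,1)
…
step 7: (7670, 541)  from 8·(879,62) + (638,45)
step 8: (8549, 603)  from 1·(7670,541) + (879,62)
step 9: (24768, 1747)  from 2·(8549,603) + (7670,541)
step 10: (33317, 2350)  from 1·(24768,1747) + (8549,603)
…
step 12: (91402, 6447)  from 1·(58085,4097) + (33317,2350)
step 13: (515095, 36332)  from 5·(91402,6447) + (58085,4097)
fundamental: x₁=515095, y₁=36332  (since 265322859025 − 201·1320014224 = 1)
n=2: (515095,36332)∘(515095,36332) = (515095·515095+201·36332·36332, 515095·36332+36332·515095) = (530645718049,37428863080)
n=3: (530645718049,37428863080)∘(515095,36332) = (515095·530645718049+201·36332·37428863080, 515095·37428863080+36332·530645718049) = (546665912276384215,38558840456348868)
n=4: (546665912276384215,38558840456348868)∘(515095,36332) = (515095·546665912276384215+201·36332·38558840456348868, 515095·38558840456348868+36332·546665912276384215) = (563169756167477608732801,39722931849688611461840)
n=5: (563169756167477608732801,39722931849688611461840)∘(515095,36332) = (515095·563169756167477608732801+201·36332·39722931849688611461840, 515095·39722931849688611461840+36332·563169756167477608732801) = (580171851105627091828167877975,40922167162192151801416600732)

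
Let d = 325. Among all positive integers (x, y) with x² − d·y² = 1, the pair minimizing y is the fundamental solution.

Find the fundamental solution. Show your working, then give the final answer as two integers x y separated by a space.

√325 = [18; 36, …], period ℓ=1 (odd) → k=1
a_0=18:  p_0=18·1+0=18,  q_0=18·0+1=1
a_1=36:  p_1=36·18+1=649,  q_1=36·1+0=36
fundamental: x₁=649, y₁=36  (since 421201 − 325·1296 = 1)

649 36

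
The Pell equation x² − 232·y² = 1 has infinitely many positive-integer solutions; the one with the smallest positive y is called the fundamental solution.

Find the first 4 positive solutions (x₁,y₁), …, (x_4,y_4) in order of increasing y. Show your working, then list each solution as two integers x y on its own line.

19603 1287
768555217 50458122
30131975818099 1978261129845
1181354243155834177 77559705806244948

√232 = [15; 4,3,7,3,4,30, …], period ℓ=6 (even) → k=5
step 0: (15, 1)  from 15·(1,0) + (0,1)
step 1: (61, 4)  from 4·(15,1) + (1,0)
step 2: (198, 13)  from 3·(61,4) + (15,1)
step 3: (1447, 95)  from 7·(198,13) + (61,4)
step 4: (4539, 298)  from 3·(1447,95) + (198,13)
step 5: (19603, 1287)  from 4·(4539,298) + (1447,95)
(x₁, y₁) = (19603, 1287);  19603² − 232·1287² = 1 ✓
k=2:  x_2 = 19603·19603+232·1287·1287 = 768555217,  y_2 = 19603·1287+1287·19603 = 50458122
k=3:  x_3 = 19603·768555217+232·1287·50458122 = 30131975818099,  y_3 = 19603·50458122+1287·768555217 = 1978261129845
k=4:  x_4 = 19603·30131975818099+232·1287·1978261129845 = 1181354243155834177,  y_4 = 19603·1978261129845+1287·30131975818099 = 77559705806244948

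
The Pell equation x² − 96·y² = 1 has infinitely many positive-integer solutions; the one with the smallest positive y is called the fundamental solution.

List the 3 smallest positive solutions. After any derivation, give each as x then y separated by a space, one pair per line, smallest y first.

49 5
4801 490
470449 48015

d=96: √d = [9; 1,3,1,18] (ℓ=4, even), read p_3/q_3
a_0=9:  p_0=9·1+0=9,  q_0=9·0+1=1
…
a_2=3:  p_2=3·10+9=39,  q_2=3·1+1=4
a_3=1:  p_3=1·39+10=49,  q_3=1·4+1=5
fundamental: x₁=49, y₁=5  (since 2401 − 96·25 = 1)
n=2: (49,5)∘(49,5) = (49·49+96·5·5, 49·5+5·49) = (4801,490)
n=3: (4801,490)∘(49,5) = (49·4801+96·5·490, 49·490+5·4801) = (470449,48015)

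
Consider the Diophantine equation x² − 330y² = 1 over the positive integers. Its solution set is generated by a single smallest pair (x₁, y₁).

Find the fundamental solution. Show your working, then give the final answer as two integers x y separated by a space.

109 6

√330 → a₀=18, period (6,36); ℓ=2 even so k=1
k=0  a_k=18  p_k/q_k = 18/1
k=1  a_k=6  p_k/q_k = 109/6
fundamental: x₁=109, y₁=6  (since 11881 − 330·36 = 1)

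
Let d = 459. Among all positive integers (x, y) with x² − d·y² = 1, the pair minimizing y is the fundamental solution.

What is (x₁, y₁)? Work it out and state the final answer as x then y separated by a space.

d=459: √d = [21; 2,2,1,4,21,4,1,2,2,42] (ℓ=10, even), read p_9/q_9
k=0  a_k=21  p_k/q_k = 21/1
k=1  a_k=2  p_k/q_k = 43/2
k=2  a_k=2  p_k/q_k = 107/5
…
k=4  a_k=4  p_k/q_k = 707/33
…
k=8  a_k=2  p_k/q_k = 212079/9899
k=9  a_k=2  p_k/q_k = 499850/23331
fundamental: x₁=499850, y₁=23331  (since 249850022500 − 459·544335561 = 1)

499850 23331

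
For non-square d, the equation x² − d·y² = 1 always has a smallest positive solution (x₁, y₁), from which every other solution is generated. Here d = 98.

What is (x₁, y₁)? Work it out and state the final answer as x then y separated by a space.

[9; 1,8,1,18] for √98; ℓ=4 ⇒ convergent index 3
a_0=9:  p_0=9·1+0=9,  q_0=9·0+1=1
…
a_2=8:  p_2=8·10+9=89,  q_2=8·1+1=9
a_3=1:  p_3=1·89+10=99,  q_3=1·9+1=10
→ (99, 10).  Check: 99²=9801, 98·10²=9800, difference 1.

99 10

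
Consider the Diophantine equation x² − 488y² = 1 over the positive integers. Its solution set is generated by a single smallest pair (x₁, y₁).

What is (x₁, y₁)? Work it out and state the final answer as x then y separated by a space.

[22; 11,44] for √488; ℓ=2 ⇒ convergent index 1
k=0  a_k=22  p_k/q_k = 22/1
k=1  a_k=11  p_k/q_k = 243/11
→ (243, 11).  Check: 243²=59049, 488·11²=59048, difference 1.

243 11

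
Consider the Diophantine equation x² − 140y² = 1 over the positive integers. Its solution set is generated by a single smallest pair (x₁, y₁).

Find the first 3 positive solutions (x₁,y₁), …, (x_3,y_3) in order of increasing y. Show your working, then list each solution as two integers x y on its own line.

d=140: √d = [11; 1,4,1,22] (ℓ=4, even), read p_3/q_3
i=0: a=11 ⇒ p=11, q=1
i=1: a=1 ⇒ p=12, q=1
i=2: a=4 ⇒ p=59, q=5
i=3: a=1 ⇒ p=71, q=6
fundamental: x₁=71, y₁=6  (since 5041 − 140·36 = 1)
(71+6√140)^2 = 10081 + 852√140
(71+6√140)^3 = 1431431 + 120978√140

71 6
10081 852
1431431 120978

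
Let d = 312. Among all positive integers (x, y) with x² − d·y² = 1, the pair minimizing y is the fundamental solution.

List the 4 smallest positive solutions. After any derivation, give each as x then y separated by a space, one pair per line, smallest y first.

53 3
5617 318
595349 33705
63101377 3572412

[17; 1,1,1,34] for √312; ℓ=4 ⇒ convergent index 3
k=0  a_k=17  p_k/q_k = 17/1
…
k=2  a_k=1  p_k/q_k = 35/2
k=3  a_k=1  p_k/q_k = 53/3
fundamental: x₁=53, y₁=3  (since 2809 − 312·9 = 1)
n=2: (53,3)∘(53,3) = (53·53+312·3·3, 53·3+3·53) = (5617,318)
n=3: (5617,318)∘(53,3) = (53·5617+312·3·318, 53·318+3·5617) = (595349,33705)
n=4: (595349,33705)∘(53,3) = (53·595349+312·3·33705, 53·33705+3·595349) = (63101377,3572412)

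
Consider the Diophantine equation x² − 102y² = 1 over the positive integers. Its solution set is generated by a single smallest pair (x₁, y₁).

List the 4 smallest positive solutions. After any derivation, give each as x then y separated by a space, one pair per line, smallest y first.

101 10
20401 2020
4120901 408030
832401601 82420040

√102 → a₀=10, period (10,20); ℓ=2 even so k=1
step 0: (10, 1)  from 10·(1,0) + (0,1)
step 1: (101, 10)  from 10·(10,1) + (1,0)
→ (101, 10).  Check: 101²=10201, 102·10²=10200, difference 1.
k=2:  x_2 = 101·101+102·10·10 = 20401,  y_2 = 101·10+10·101 = 2020
k=3:  x_3 = 101·20401+102·10·2020 = 4120901,  y_3 = 101·2020+10·20401 = 408030
k=4:  x_4 = 101·4120901+102·10·408030 = 832401601,  y_4 = 101·408030+10·4120901 = 82420040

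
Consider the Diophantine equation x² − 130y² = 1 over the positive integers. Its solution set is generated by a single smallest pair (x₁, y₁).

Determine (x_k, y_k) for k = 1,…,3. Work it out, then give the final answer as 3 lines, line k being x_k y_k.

√130 → a₀=11, period (2,2,22); ℓ=3 odd so k=5
a_0=11:  p_0=11·1+0=11,  q_0=11·0+1=1
…
a_2=2:  p_2=2·23+11=57,  q_2=2·2+1=5
…
a_4=2:  p_4=2·1277+57=2611,  q_4=2·112+5=229
a_5=2:  p_5=2·2611+1277=6499,  q_5=2·229+112=570
fundamental: x₁=6499, y₁=570  (since 42237001 − 130·324900 = 1)
k=2:  x_2 = 6499·6499+130·570·570 = 84474001,  y_2 = 6499·570+570·6499 = 7408860
k=3:  x_3 = 6499·84474001+130·570·7408860 = 1097993058499,  y_3 = 6499·7408860+570·84474001 = 96300361710

6499 570
84474001 7408860
1097993058499 96300361710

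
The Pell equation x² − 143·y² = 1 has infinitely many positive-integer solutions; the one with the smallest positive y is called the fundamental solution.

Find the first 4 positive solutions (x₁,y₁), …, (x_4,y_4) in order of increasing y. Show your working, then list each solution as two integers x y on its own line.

12 1
287 24
6876 575
164737 13776

[11; 1,22] for √143; ℓ=2 ⇒ convergent index 1
a_0=11:  p_0=11·1+0=11,  q_0=11·0+1=1
a_1=1:  p_1=1·11+1=12,  q_1=1·1+0=1
→ (12, 1).  Check: 12²=144, 143·1²=143, difference 1.
(12+1√143)^2 = 287 + 24√143
(12+1√143)^3 = 6876 + 575√143
(12+1√143)^4 = 164737 + 13776√143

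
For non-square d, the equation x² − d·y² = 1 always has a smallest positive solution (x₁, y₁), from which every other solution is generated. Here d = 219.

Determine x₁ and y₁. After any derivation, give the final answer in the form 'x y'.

[14; 1,3,1,28] for √219; ℓ=4 ⇒ convergent index 3
step 0: (14, 1)  from 14·(1,0) + (0,1)
…
step 2: (59, 4)  from 3·(15,1) + (14,1)
step 3: (74, 5)  from 1·(59,4) + (15,1)
(x₁, y₁) = (74, 5);  74² − 219·5² = 1 ✓

74 5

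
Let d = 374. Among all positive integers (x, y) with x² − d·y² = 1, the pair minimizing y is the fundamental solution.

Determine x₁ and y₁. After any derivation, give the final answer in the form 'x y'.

3365 174

d=374: √d = [19; 2,1,18,1,2,38] (ℓ=6, even), read p_5/q_5
step 0: (19, 1)  from 19·(1,0) + (0,1)
step 1: (39, 2)  from 2·(19,1) + (1,0)
step 2: (58, 3)  from 1·(39,2) + (19,1)
…
step 4: (1141, 59)  from 1·(1083,56) + (58,3)
step 5: (3365, 174)  from 2·(1141,59) + (1083,56)
fundamental: x₁=3365, y₁=174  (since 11323225 − 374·30276 = 1)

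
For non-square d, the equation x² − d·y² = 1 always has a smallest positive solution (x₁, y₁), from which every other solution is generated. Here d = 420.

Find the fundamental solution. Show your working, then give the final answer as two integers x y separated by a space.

41 2

√420 → a₀=20, period (2,40); ℓ=2 even so k=1
k=0  a_k=20  p_k/q_k = 20/1
k=1  a_k=2  p_k/q_k = 41/2
fundamental: x₁=41, y₁=2  (since 1681 − 420·4 = 1)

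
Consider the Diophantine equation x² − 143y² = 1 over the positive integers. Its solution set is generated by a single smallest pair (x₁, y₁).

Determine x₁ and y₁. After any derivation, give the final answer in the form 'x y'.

d=143: √d = [11; 1,22] (ℓ=2, even), read p_1/q_1
k=0  a_k=11  p_k/q_k = 11/1
k=1  a_k=1  p_k/q_k = 12/1
(x₁, y₁) = (12, 1);  12² − 143·1² = 1 ✓

12 1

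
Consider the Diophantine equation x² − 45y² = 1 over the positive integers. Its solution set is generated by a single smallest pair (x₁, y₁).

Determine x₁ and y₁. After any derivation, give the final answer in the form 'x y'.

[6; 1,2,2,2,1,12] for √45; ℓ=6 ⇒ convergent index 5
k=0  a_k=6  p_k/q_k = 6/1
…
k=4  a_k=2  p_k/q_k = 114/17
k=5  a_k=1  p_k/q_k = 161/24
→ (161, 24).  Check: 161²=25921, 45·24²=25920, difference 1.

161 24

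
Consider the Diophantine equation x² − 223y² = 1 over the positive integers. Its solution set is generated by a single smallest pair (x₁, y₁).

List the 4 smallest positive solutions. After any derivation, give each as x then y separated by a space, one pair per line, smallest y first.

224 15
100351 6720
44957024 3010545
20140646401 1348717440

[14; 1,13,1,28] for √223; ℓ=4 ⇒ convergent index 3
k=0  a_k=14  p_k/q_k = 14/1
…
k=2  a_k=13  p_k/q_k = 209/14
k=3  a_k=1  p_k/q_k = 224/15
(x₁, y₁) = (224, 15);  224² − 223·15² = 1 ✓
(224+15√223)^2 = 100351 + 6720√223
(224+15√223)^3 = 44957024 + 3010545√223
(224+15√223)^4 = 20140646401 + 1348717440√223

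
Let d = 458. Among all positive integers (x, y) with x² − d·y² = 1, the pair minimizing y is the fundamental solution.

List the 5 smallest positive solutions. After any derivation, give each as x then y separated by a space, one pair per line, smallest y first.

√458 = [21; 2,2,42, …], period ℓ=3 (odd) → k=5
step 0: (21, 1)  from 21·(1,0) + (0,1)
…
step 2: (107, 5)  from 2·(43,2) + (21,1)
…
step 4: (9181, 429)  from 2·(4537,212) + (107,5)
step 5: (22899, 1070)  from 2·(9181,429) + (4537,212)
→ (22899, 1070).  Check: 22899²=524364201, 458·1070²=524364200, difference 1.
(x_2, y_2) = (22899·22899 + 458·1070·1070, 22899·1070 + 1070·22899) = (1048728401, 49003860)
(x_3, y_3) = (22899·1048728401 + 458·1070·49003860, 22899·49003860 + 1070·1048728401) = (48029663286099, 2244278779210)
(x_4, y_4) = (22899·48029663286099 + 458·1070·2244278779210, 22899·2244278779210 + 1070·48029663286099) = (2199662518128033601, 102783479481255720)
(x_5, y_5) = (22899·2199662518128033601 + 458·1070·102783479481255720, 22899·102783479481255720 + 1070·2199662518128033601) = (100740143957198019572499, 4707277791038270685350)

22899 1070
1048728401 49003860
48029663286099 2244278779210
2199662518128033601 102783479481255720
100740143957198019572499 4707277791038270685350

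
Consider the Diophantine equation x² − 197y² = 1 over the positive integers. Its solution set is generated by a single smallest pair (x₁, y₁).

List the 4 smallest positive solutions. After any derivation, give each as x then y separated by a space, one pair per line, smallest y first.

[14; 28] for √197; ℓ=1 ⇒ convergent index 1
k=0  a_k=14  p_k/q_k = 14/1
k=1  a_k=28  p_k/q_k = 393/28
(x₁, y₁) = (393, 28);  393² − 197·28² = 1 ✓
n=2: (393,28)∘(393,28) = (393·393+197·28·28, 393·28+28·393) = (308897,22008)
n=3: (308897,22008)∘(393,28) = (393·308897+197·28·22008, 393·22008+28·308897) = (242792649,17298260)
n=4: (242792649,17298260)∘(393,28) = (393·242792649+197·28·17298260, 393·17298260+28·242792649) = (190834713217,13596410352)

393 28
308897 22008
242792649 17298260
190834713217 13596410352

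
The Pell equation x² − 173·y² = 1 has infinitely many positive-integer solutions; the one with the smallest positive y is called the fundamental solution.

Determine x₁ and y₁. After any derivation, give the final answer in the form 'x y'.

2499849 190060

√173 = [13; 6,1,1,6,26, …], period ℓ=5 (odd) → k=9
k=0  a_k=13  p_k/q_k = 13/1
k=1  a_k=6  p_k/q_k = 79/6
k=2  a_k=1  p_k/q_k = 92/7
k=3  a_k=1  p_k/q_k = 171/13
k=4  a_k=6  p_k/q_k = 1118/85
…
k=7  a_k=1  p_k/q_k = 205791/15646
k=8  a_k=1  p_k/q_k = 382343/29069
k=9  a_k=6  p_k/q_k = 2499849/190060
(x₁, y₁) = (2499849, 190060);  2499849² − 173·190060² = 1 ✓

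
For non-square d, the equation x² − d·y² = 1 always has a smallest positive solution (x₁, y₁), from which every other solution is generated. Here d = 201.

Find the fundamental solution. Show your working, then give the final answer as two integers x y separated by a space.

√201 → a₀=14, period (5,1,1,1,2,…,1,5,28); ℓ=14 even so k=13
i=0: a=14 ⇒ p=14, q=1
i=1: a=5 ⇒ p=71, q=5
i=2: a=1 ⇒ p=85, q=6
…
i=4: a=1 ⇒ p=241, q=17
i=5: a=2 ⇒ p=638, q=45
i=6: a=1 ⇒ p=879, q=62
…
i=8: a=1 ⇒ p=8549, q=603
i=9: a=2 ⇒ p=24768, q=1747
i=10: a=1 ⇒ p=33317, q=2350
i=11: a=1 ⇒ p=58085, q=4097
i=12: a=1 ⇒ p=91402, q=6447
i=13: a=5 ⇒ p=515095, q=36332
→ (515095, 36332).  Check: 515095²=265322859025, 201·36332²=265322859024, difference 1.

515095 36332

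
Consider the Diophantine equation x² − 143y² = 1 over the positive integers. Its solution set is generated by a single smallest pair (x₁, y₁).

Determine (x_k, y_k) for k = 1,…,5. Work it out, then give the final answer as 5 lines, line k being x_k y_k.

d=143: √d = [11; 1,22] (ℓ=2, even), read p_1/q_1
k=0  a_k=11  p_k/q_k = 11/1
k=1  a_k=1  p_k/q_k = 12/1
(x₁, y₁) = (12, 1);  12² − 143·1² = 1 ✓
n=2: (12,1)∘(12,1) = (12·12+143·1·1, 12·1+1·12) = (287,24)
n=3: (287,24)∘(12,1) = (12·287+143·1·24, 12·24+1·287) = (6876,575)
n=4: (6876,575)∘(12,1) = (12·6876+143·1·575, 12·575+1·6876) = (164737,13776)
n=5: (164737,13776)∘(12,1) = (12·164737+143·1·13776, 12·13776+1·164737) = (3946812,330049)

12 1
287 24
6876 575
164737 13776
3946812 330049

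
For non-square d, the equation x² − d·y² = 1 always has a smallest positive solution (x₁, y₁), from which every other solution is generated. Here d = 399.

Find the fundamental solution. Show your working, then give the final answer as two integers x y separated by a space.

20 1

√399 = [19; 1,38, …], period ℓ=2 (even) → k=1
step 0: (19, 1)  from 19·(1,0) + (0,1)
step 1: (20, 1)  from 1·(19,1) + (1,0)
fundamental: x₁=20, y₁=1  (since 400 − 399·1 = 1)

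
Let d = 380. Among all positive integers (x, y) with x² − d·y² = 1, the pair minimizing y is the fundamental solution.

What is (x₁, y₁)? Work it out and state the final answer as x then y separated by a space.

√380 = [19; 2,38, …], period ℓ=2 (even) → k=1
i=0: a=19 ⇒ p=19, q=1
i=1: a=2 ⇒ p=39, q=2
→ (39, 2).  Check: 39²=1521, 380·2²=1520, difference 1.

39 2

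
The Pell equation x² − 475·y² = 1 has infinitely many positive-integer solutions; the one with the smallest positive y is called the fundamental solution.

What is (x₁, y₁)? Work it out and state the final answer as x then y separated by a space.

57799 2652

√475 = [21; 1,3,1,6,2,6,1,3,1,42, …], period ℓ=10 (even) → k=9
step 0: (21, 1)  from 21·(1,0) + (0,1)
step 1: (22, 1)  from 1·(21,1) + (1,0)
step 2: (87, 4)  from 3·(22,1) + (21,1)
step 3: (109, 5)  from 1·(87,4) + (22,1)
step 4: (741, 34)  from 6·(109,5) + (87,4)
…
step 6: (10287, 472)  from 6·(1591,73) + (741,34)
step 7: (11878, 545)  from 1·(10287,472) + (1591,73)
step 8: (45921, 2107)  from 3·(11878,545) + (10287,472)
step 9: (57799, 2652)  from 1·(45921,2107) + (11878,545)
→ (57799, 2652).  Check: 57799²=3340724401, 475·2652²=3340724400, difference 1.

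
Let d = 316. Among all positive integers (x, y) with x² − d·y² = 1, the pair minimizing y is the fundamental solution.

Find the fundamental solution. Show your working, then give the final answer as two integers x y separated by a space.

12799 720

√316 = [17; 1,3,2,8,2,3,1,34, …], period ℓ=8 (even) → k=7
step 0: (17, 1)  from 17·(1,0) + (0,1)
step 1: (18, 1)  from 1·(17,1) + (1,0)
step 2: (71, 4)  from 3·(18,1) + (17,1)
step 3: (160, 9)  from 2·(71,4) + (18,1)
step 4: (1351, 76)  from 8·(160,9) + (71,4)
step 5: (2862, 161)  from 2·(1351,76) + (160,9)
step 6: (9937, 559)  from 3·(2862,161) + (1351,76)
step 7: (12799, 720)  from 1·(9937,559) + (2862,161)
(x₁, y₁) = (12799, 720);  12799² − 316·720² = 1 ✓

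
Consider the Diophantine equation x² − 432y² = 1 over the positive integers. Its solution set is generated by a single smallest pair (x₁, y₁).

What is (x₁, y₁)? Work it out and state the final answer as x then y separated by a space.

√432 = [20; 1,3,1,1,1,3,1,40, …], period ℓ=8 (even) → k=7
k=0  a_k=20  p_k/q_k = 20/1
…
k=5  a_k=1  p_k/q_k = 291/14
k=6  a_k=3  p_k/q_k = 1060/51
k=7  a_k=1  p_k/q_k = 1351/65
→ (1351, 65).  Check: 1351²=1825201, 432·65²=1825200, difference 1.

1351 65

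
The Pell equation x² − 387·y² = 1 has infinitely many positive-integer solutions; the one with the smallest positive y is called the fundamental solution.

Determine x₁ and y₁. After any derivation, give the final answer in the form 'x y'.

√387 → a₀=19, period (1,2,19,2,1,38); ℓ=6 even so k=5
step 0: (19, 1)  from 19·(1,0) + (0,1)
…
step 3: (1141, 58)  from 19·(59,3) + (20,1)
step 4: (2341, 119)  from 2·(1141,58) + (59,3)
step 5: (3482, 177)  from 1·(2341,119) + (1141,58)
(x₁, y₁) = (3482, 177);  3482² − 387·177² = 1 ✓

3482 177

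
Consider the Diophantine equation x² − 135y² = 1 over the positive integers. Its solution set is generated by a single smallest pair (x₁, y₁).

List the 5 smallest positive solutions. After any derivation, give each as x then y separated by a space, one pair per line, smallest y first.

√135 → a₀=11, period (1,1,1,1,1,1,1,22); ℓ=8 even so k=7
k=0  a_k=11  p_k/q_k = 11/1
…
k=4  a_k=1  p_k/q_k = 58/5
k=5  a_k=1  p_k/q_k = 93/8
k=6  a_k=1  p_k/q_k = 151/13
k=7  a_k=1  p_k/q_k = 244/21
fundamental: x₁=244, y₁=21  (since 59536 − 135·441 = 1)
n=2: (244,21)∘(244,21) = (244·244+135·21·21, 244·21+21·244) = (119071,10248)
n=3: (119071,10248)∘(244,21) = (244·119071+135·21·10248, 244·10248+21·119071) = (58106404,5001003)
n=4: (58106404,5001003)∘(244,21) = (244·58106404+135·21·5001003, 244·5001003+21·58106404) = (28355806081,2440479216)
n=5: (28355806081,2440479216)∘(244,21) = (244·28355806081+135·21·2440479216, 244·2440479216+21·28355806081) = (13837575261124,1190948856405)

244 21
119071 10248
58106404 5001003
28355806081 2440479216
13837575261124 1190948856405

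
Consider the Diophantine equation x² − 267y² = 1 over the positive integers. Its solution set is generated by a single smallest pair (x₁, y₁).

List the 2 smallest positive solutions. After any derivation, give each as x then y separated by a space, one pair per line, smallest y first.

√267 = [16; 2,1,15,1,2,32, …], period ℓ=6 (even) → k=5
a_0=16:  p_0=16·1+0=16,  q_0=16·0+1=1
a_1=2:  p_1=2·16+1=33,  q_1=2·1+0=2
…
a_3=15:  p_3=15·49+33=768,  q_3=15·3+2=47
a_4=1:  p_4=1·768+49=817,  q_4=1·47+3=50
a_5=2:  p_5=2·817+768=2402,  q_5=2·50+47=147
→ (2402, 147).  Check: 2402²=5769604, 267·147²=5769603, difference 1.
(x_2, y_2) = (2402·2402 + 267·147·147, 2402·147 + 147·2402) = (11539207, 706188)

2402 147
11539207 706188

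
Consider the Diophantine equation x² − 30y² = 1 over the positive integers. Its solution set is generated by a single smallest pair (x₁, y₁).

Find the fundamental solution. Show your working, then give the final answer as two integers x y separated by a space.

[5; 2,10] for √30; ℓ=2 ⇒ convergent index 1
k=0  a_k=5  p_k/q_k = 5/1
k=1  a_k=2  p_k/q_k = 11/2
(x₁, y₁) = (11, 2);  11² − 30·2² = 1 ✓

11 2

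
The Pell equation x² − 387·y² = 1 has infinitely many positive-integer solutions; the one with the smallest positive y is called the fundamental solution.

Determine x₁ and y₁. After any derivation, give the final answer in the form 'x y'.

3482 177

√387 = [19; 1,2,19,2,1,38, …], period ℓ=6 (even) → k=5
a_0=19:  p_0=19·1+0=19,  q_0=19·0+1=1
a_1=1:  p_1=1·19+1=20,  q_1=1·1+0=1
…
a_4=2:  p_4=2·1141+59=2341,  q_4=2·58+3=119
a_5=1:  p_5=1·2341+1141=3482,  q_5=1·119+58=177
fundamental: x₁=3482, y₁=177  (since 12124324 − 387·31329 = 1)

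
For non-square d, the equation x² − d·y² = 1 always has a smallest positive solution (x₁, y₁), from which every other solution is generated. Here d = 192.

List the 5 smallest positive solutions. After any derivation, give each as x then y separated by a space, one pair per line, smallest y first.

√192 → a₀=13, period (1,5,1,26); ℓ=4 even so k=3
step 0: (13, 1)  from 13·(1,0) + (0,1)
step 1: (14, 1)  from 1·(13,1) + (1,0)
step 2: (83, 6)  from 5·(14,1) + (13,1)
step 3: (97, 7)  from 1·(83,6) + (14,1)
(x₁, y₁) = (97, 7);  97² − 192·7² = 1 ✓
(x_2, y_2) = (97·97 + 192·7·7, 97·7 + 7·97) = (18817, 1358)
(x_3, y_3) = (97·18817 + 192·7·1358, 97·1358 + 7·18817) = (3650401, 263445)
(x_4, y_4) = (97·3650401 + 192·7·263445, 97·263445 + 7·3650401) = (708158977, 51106972)
(x_5, y_5) = (97·708158977 + 192·7·51106972, 97·51106972 + 7·708158977) = (137379191137, 9914489123)

97 7
18817 1358
3650401 263445
708158977 51106972
137379191137 9914489123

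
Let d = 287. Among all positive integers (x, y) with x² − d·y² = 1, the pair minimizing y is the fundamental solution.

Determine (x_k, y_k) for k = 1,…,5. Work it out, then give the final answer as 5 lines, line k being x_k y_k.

288 17
165887 9792
95550624 5640175
55036993537 3248731008
31701212726688 1871263420433

d=287: √d = [16; 1,15,1,32] (ℓ=4, even), read p_3/q_3
k=0  a_k=16  p_k/q_k = 16/1
…
k=2  a_k=15  p_k/q_k = 271/16
k=3  a_k=1  p_k/q_k = 288/17
→ (288, 17).  Check: 288²=82944, 287·17²=82943, difference 1.
k=2:  x_2 = 288·288+287·17·17 = 165887,  y_2 = 288·17+17·288 = 9792
k=3:  x_3 = 288·165887+287·17·9792 = 95550624,  y_3 = 288·9792+17·165887 = 5640175
k=4:  x_4 = 288·95550624+287·17·5640175 = 55036993537,  y_4 = 288·5640175+17·95550624 = 3248731008
k=5:  x_5 = 288·55036993537+287·17·3248731008 = 31701212726688,  y_5 = 288·3248731008+17·55036993537 = 1871263420433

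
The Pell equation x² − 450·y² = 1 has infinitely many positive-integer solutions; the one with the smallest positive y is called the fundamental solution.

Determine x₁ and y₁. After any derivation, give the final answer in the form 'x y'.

√450 = [21; 4,1,2,4,2,1,4,42, …], period ℓ=8 (even) → k=7
a_0=21:  p_0=21·1+0=21,  q_0=21·0+1=1
a_1=4:  p_1=4·21+1=85,  q_1=4·1+0=4
a_2=1:  p_2=1·85+21=106,  q_2=1·4+1=5
a_3=2:  p_3=2·106+85=297,  q_3=2·5+4=14
a_4=4:  p_4=4·297+106=1294,  q_4=4·14+5=61
…
a_6=1:  p_6=1·2885+1294=4179,  q_6=1·136+61=197
a_7=4:  p_7=4·4179+2885=19601,  q_7=4·197+136=924
→ (19601, 924).  Check: 19601²=384199201, 450·924²=384199200, difference 1.

19601 924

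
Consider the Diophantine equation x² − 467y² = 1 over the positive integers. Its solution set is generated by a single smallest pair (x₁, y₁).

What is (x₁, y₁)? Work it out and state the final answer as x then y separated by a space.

√467 → a₀=21, period (1,1,1,1,3,…,1,1,42); ℓ=14 even so k=13
i=0: a=21 ⇒ p=21, q=1
…
i=5: a=3 ⇒ p=389, q=18
i=6: a=3 ⇒ p=1275, q=59
i=7: a=21 ⇒ p=27164, q=1257
…
i=9: a=3 ⇒ p=275465, q=12747
…
i=11: a=1 ⇒ p=633697, q=29324
i=12: a=1 ⇒ p=991929, q=45901
i=13: a=1 ⇒ p=1625626, q=75225
fundamental: x₁=1625626, y₁=75225  (since 2642659891876 − 467·5658800625 = 1)

1625626 75225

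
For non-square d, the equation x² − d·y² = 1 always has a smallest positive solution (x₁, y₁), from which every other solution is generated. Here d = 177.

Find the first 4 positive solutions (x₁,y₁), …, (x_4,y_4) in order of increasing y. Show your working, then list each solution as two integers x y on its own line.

√177 = [13; 3,3,2,8,2,3,3,26, …], period ℓ=8 (even) → k=7
a_0=13:  p_0=13·1+0=13,  q_0=13·0+1=1
…
a_2=3:  p_2=3·40+13=133,  q_2=3·3+1=10
…
a_5=2:  p_5=2·2581+306=5468,  q_5=2·194+23=411
a_6=3:  p_6=3·5468+2581=18985,  q_6=3·411+194=1427
a_7=3:  p_7=3·18985+5468=62423,  q_7=3·1427+411=4692
→ (62423, 4692).  Check: 62423²=3896630929, 177·4692²=3896630928, difference 1.
n=2: (62423,4692)∘(62423,4692) = (62423·62423+177·4692·4692, 62423·4692+4692·62423) = (7793261857,585777432)
n=3: (7793261857,585777432)∘(62423,4692) = (62423·7793261857+177·4692·585777432, 62423·585777432+4692·7793261857) = (972957569736599,73131969270780)
n=4: (972957569736599,73131969270780)∘(62423,4692) = (62423·972957569736599+177·4692·73131969270780, 62423·73131969270780+4692·972957569736599) = (121469860743542176897,9130233834994022448)

62423 4692
7793261857 585777432
972957569736599 73131969270780
121469860743542176897 9130233834994022448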